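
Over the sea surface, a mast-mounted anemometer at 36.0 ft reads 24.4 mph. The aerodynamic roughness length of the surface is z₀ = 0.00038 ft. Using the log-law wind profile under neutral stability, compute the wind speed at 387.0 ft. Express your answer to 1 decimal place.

Log law: V(z) ∝ ln(z/z₀), so V₂/V₁ = ln(z₂/z₀) / ln(z₁/z₀).
ln(387.0/0.00038) = 13.8338, ln(36.0/0.00038) = 11.4589
V₂ = 24.4 × 13.8338/11.4589 = 24.4 × 1.2073 = 29.4570 mph

29.5 mph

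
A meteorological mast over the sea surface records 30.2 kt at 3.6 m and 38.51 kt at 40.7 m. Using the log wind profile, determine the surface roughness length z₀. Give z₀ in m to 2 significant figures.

Log law: V(z) ∝ ln(z/z₀). With r = V₁/V₂ = 30.2/38.51 = 0.78421,
r · ln(z₂/z₀) = ln(z₁/z₀) ⇒ ln z₀ = (ln z₁ − r·ln z₂)/(1 − r)
ln z₀ = (1.28093 − 0.78421×3.70623) / 0.21579 = -7.5330
z₀ = exp(-7.5330) = 0.0005351 m

z₀ ≈ 0.00054 m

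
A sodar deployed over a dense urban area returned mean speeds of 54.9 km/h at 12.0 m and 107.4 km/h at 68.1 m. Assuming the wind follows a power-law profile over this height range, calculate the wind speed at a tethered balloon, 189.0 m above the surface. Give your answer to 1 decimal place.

159.4 km/h

First find α: α = ln(V₂/V₁)/ln(z₂/z₁) = ln(107.4/54.9)/ln(68.1/12.0) = 0.67105/1.73607 = 0.3865
Extrapolate from 68.1 m to 189.0 m: V₃ = 107.4 × (189.0/68.1)^0.3865 = 107.4 × 1.4837 = 159.3528 km/h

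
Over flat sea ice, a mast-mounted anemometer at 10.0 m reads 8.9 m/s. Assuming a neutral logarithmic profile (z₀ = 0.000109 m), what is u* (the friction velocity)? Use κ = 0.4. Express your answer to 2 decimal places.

u* ≈ 0.31 m/s

Log law: V(z) = (u*/κ) · ln(z/z₀) ⇒ u* = κ · V / ln(z/z₀)
u* = 0.4 × 8.9 / ln(10.0/0.000109) = 0.4 × 8.9 / 11.4267
   = 3.5600 / 11.4267 = 0.3115 m/s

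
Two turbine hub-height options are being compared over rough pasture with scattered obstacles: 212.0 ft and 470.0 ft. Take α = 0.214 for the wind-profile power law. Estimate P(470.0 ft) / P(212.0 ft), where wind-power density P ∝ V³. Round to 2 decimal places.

Speed ratio: V_B/V_A = (z_B/z_A)^α = (470.0/212.0)^0.214 = (2.2170)^0.214 = 1.18575
Power-density ratio: P_B/P_A = (V_B/V_A)³ = (1.18575)³ = 1.66717

1.67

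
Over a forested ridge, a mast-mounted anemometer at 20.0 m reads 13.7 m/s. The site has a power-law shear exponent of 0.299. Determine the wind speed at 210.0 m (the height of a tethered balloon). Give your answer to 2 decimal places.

Power-law profile: V₂ = V₁ · (z₂/z₁)^α
V₂ = 13.7 × (210.0/20.0)^0.299 = 13.7 × (10.5000)^0.299
    = 13.7 × 2.0199 = 27.6730 m/s

27.67 m/s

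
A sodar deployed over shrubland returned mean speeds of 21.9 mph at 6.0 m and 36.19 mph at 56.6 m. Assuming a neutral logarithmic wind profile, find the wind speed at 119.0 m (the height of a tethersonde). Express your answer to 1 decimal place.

Log law: V ∝ ln(z/z₀). From the pair, with r = V₁/V₂ = 0.60514,
ln z₀ = (ln z₁ − r·ln z₂)/(1 − r) = (1.7918 − 0.60514×4.0360)/0.39486 = -1.6476 → z₀ = 0.1925 m
V₃ = V₁ · ln(z₃/z₀)/ln(z₁/z₀) = 21.9 × 6.4268/3.4394 = 40.9217 mph

40.9 mph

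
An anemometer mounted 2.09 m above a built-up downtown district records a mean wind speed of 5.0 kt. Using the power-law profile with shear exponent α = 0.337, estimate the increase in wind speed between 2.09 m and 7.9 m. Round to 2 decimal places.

Power law: V₂ = V₁ · (z₂/z₁)^α = 5.0 × (3.7799)^0.337 = 7.8267 kt
ΔV = 7.8267 − 5.0 = 2.8267 kt

2.83 kt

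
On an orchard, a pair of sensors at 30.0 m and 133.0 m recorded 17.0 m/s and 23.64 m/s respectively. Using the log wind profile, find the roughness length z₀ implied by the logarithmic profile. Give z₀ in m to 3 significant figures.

Log law: V(z) ∝ ln(z/z₀). With r = V₁/V₂ = 17.0/23.64 = 0.71912,
r · ln(z₂/z₀) = ln(z₁/z₀) ⇒ ln z₀ = (ln z₁ − r·ln z₂)/(1 − r)
ln z₀ = (3.40120 − 0.71912×4.89035) / 0.28088 = -0.4114
z₀ = exp(-0.4114) = 0.6627 m

z₀ ≈ 0.663 m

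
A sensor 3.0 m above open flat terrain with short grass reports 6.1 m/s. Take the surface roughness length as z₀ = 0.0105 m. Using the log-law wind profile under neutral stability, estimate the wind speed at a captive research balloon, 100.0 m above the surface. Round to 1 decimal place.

Log law: V(z) ∝ ln(z/z₀), so V₂/V₁ = ln(z₂/z₀) / ln(z₁/z₀).
ln(100.0/0.0105) = 9.1616, ln(3.0/0.0105) = 5.6550
V₂ = 6.1 × 9.1616/5.6550 = 6.1 × 1.6201 = 9.8825 m/s

9.9 m/s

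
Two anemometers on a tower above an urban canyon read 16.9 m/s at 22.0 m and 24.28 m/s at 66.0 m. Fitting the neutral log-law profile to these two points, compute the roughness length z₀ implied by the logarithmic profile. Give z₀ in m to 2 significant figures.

Log law: V(z) ∝ ln(z/z₀). With r = V₁/V₂ = 16.9/24.28 = 0.69605,
r · ln(z₂/z₀) = ln(z₁/z₀) ⇒ ln z₀ = (ln z₁ − r·ln z₂)/(1 − r)
ln z₀ = (3.09104 − 0.69605×4.18965) / 0.30395 = 0.5753
z₀ = exp(0.5753) = 1.778 m

z₀ ≈ 1.8 m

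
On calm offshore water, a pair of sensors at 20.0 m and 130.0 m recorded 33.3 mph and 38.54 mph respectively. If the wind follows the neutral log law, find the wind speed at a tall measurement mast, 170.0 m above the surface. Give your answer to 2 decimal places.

39.29 mph

Log law: V ∝ ln(z/z₀). From the pair, with r = V₁/V₂ = 0.86404,
ln z₀ = (ln z₁ − r·ln z₂)/(1 − r) = (2.9957 − 0.86404×4.8675)/0.13596 = -8.8995 → z₀ = 0.0001365 m
V₃ = V₁ · ln(z₃/z₀)/ln(z₁/z₀) = 33.3 × 14.0353/11.8952 = 39.2910 mph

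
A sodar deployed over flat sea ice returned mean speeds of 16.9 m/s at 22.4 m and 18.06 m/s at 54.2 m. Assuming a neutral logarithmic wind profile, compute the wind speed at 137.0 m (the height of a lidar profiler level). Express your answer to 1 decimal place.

19.3 m/s

Log law: V ∝ ln(z/z₀). From the pair, with r = V₁/V₂ = 0.93577,
ln z₀ = (ln z₁ − r·ln z₂)/(1 − r) = (3.1091 − 0.93577×3.9927)/0.06423 = -9.7644 → z₀ = 0.00005746 m
V₃ = V₁ · ln(z₃/z₀)/ln(z₁/z₀) = 16.9 × 14.6843/12.8734 = 19.2773 m/s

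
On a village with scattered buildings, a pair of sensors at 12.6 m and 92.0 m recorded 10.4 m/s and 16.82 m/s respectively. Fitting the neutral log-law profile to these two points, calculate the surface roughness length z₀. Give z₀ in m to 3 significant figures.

z₀ ≈ 0.503 m

Log law: V(z) ∝ ln(z/z₀). With r = V₁/V₂ = 10.4/16.82 = 0.61831,
r · ln(z₂/z₀) = ln(z₁/z₀) ⇒ ln z₀ = (ln z₁ − r·ln z₂)/(1 − r)
ln z₀ = (2.53370 − 0.61831×4.52179) / 0.38169 = -0.6869
z₀ = exp(-0.6869) = 0.5031 m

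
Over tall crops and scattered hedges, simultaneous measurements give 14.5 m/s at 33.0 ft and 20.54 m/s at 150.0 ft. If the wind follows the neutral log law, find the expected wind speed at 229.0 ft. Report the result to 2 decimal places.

Log law: V ∝ ln(z/z₀). From the pair, with r = V₁/V₂ = 0.70594,
ln z₀ = (ln z₁ − r·ln z₂)/(1 − r) = (3.4965 − 0.70594×5.0106)/0.29406 = -0.1384 → z₀ = 0.8707 ft
V₃ = V₁ · ln(z₃/z₀)/ln(z₁/z₀) = 14.5 × 5.5721/3.6349 = 22.2277 m/s

22.23 m/s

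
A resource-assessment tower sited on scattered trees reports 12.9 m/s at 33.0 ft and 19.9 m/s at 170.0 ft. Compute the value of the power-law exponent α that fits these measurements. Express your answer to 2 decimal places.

Power law: V₂/V₁ = (z₂/z₁)^α ⇒ α = ln(V₂/V₁) / ln(z₂/z₁)
α = ln(19.9/12.9) / ln(170.0/33.0) = ln(1.5426) / ln(5.1515)
  = 0.43349 / 1.63929 = 0.26444

α ≈ 0.26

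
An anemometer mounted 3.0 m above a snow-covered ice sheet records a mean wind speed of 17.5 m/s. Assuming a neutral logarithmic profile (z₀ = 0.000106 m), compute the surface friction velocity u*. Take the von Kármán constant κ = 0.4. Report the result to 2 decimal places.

u* ≈ 0.68 m/s

Log law: V(z) = (u*/κ) · ln(z/z₀) ⇒ u* = κ · V / ln(z/z₀)
u* = 0.4 × 17.5 / ln(3.0/0.000106) = 0.4 × 17.5 / 10.2507
   = 7.0000 / 10.2507 = 0.6829 m/s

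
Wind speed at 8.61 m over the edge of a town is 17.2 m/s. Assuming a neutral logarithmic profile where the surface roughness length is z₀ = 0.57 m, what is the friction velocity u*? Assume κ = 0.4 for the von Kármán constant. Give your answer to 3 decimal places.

Log law: V(z) = (u*/κ) · ln(z/z₀) ⇒ u* = κ · V / ln(z/z₀)
u* = 0.4 × 17.2 / ln(8.61/0.57) = 0.4 × 17.2 / 2.7150
   = 6.8800 / 2.7150 = 2.5340 m/s

u* ≈ 2.534 m/s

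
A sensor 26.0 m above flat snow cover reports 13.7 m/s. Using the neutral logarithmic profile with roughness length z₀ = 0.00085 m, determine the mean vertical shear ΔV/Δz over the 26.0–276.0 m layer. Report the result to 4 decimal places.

0.0125 m/s/m

Log law: V₂ = V₁ · ln(z₂/z₀)/ln(z₁/z₀) = 13.7 × 12.6907/10.3284 = 16.8335 m/s
ΔV/Δz = (16.8335 − 13.7)/(276.0 − 26.0) = 3.1335/250.0000 = 0.01253 m/s/m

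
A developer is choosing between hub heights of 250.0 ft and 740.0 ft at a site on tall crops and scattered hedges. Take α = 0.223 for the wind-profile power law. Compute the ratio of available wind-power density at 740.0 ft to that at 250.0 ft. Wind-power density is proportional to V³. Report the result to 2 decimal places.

2.07

Speed ratio: V_B/V_A = (z_B/z_A)^α = (740.0/250.0)^0.223 = (2.9600)^0.223 = 1.27379
Power-density ratio: P_B/P_A = (V_B/V_A)³ = (1.27379)³ = 2.06678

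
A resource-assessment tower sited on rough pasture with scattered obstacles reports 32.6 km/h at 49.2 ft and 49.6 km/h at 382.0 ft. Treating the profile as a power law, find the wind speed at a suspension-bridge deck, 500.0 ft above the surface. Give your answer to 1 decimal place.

First find α: α = ln(V₂/V₁)/ln(z₂/z₁) = ln(49.6/32.6)/ln(382.0/49.2) = 0.41968/2.04953 = 0.2048
Extrapolate from 382.0 ft to 500.0 ft: V₃ = 49.6 × (500.0/382.0)^0.2048 = 49.6 × 1.0567 = 52.4108 km/h

52.4 km/h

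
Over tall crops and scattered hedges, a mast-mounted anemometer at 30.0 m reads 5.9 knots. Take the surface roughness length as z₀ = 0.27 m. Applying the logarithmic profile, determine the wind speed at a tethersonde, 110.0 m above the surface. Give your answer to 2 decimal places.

7.53 knots

Log law: V(z) ∝ ln(z/z₀), so V₂/V₁ = ln(z₂/z₀) / ln(z₁/z₀).
ln(110.0/0.27) = 6.0098, ln(30.0/0.27) = 4.7105
V₂ = 5.9 × 6.0098/4.7105 = 5.9 × 1.2758 = 7.5274 knots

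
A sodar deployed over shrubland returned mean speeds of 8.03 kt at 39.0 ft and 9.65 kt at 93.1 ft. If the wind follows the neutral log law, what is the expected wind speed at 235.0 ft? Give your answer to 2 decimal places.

11.37 kt

Log law: V ∝ ln(z/z₀). From the pair, with r = V₁/V₂ = 0.83212,
ln z₀ = (ln z₁ − r·ln z₂)/(1 − r) = (3.6636 − 0.83212×4.5337)/0.16788 = -0.6494 → z₀ = 0.5224 ft
V₃ = V₁ · ln(z₃/z₀)/ln(z₁/z₀) = 8.03 × 6.1090/4.3130 = 11.3739 kt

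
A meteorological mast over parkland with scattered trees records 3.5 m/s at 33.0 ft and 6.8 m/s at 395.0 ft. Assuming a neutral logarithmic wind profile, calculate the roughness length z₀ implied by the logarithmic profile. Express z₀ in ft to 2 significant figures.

Log law: V(z) ∝ ln(z/z₀). With r = V₁/V₂ = 3.5/6.8 = 0.51471,
r · ln(z₂/z₀) = ln(z₁/z₀) ⇒ ln z₀ = (ln z₁ − r·ln z₂)/(1 − r)
ln z₀ = (3.49651 − 0.51471×5.97889) / 0.48529 = 0.8637
z₀ = exp(0.8637) = 2.372 ft

z₀ ≈ 2.4 ft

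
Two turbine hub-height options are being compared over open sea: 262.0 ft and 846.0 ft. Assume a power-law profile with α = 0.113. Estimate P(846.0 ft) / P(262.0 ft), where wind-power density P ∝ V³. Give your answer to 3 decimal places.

1.488

Speed ratio: V_B/V_A = (z_B/z_A)^α = (846.0/262.0)^0.113 = (3.2290)^0.113 = 1.14163
Power-density ratio: P_B/P_A = (V_B/V_A)³ = (1.14163)³ = 1.48790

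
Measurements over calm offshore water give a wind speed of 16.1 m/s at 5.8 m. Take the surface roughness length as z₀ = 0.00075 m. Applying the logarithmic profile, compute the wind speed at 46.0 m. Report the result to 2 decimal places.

Log law: V(z) ∝ ln(z/z₀), so V₂/V₁ = ln(z₂/z₀) / ln(z₁/z₀).
ln(46.0/0.00075) = 11.0241, ln(5.8/0.00075) = 8.9533
V₂ = 16.1 × 11.0241/8.9533 = 16.1 × 1.2313 = 19.8237 m/s

19.82 m/s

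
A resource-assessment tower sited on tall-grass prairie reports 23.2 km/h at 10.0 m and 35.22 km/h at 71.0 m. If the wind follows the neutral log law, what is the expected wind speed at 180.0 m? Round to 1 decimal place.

40.9 km/h

Log law: V ∝ ln(z/z₀). From the pair, with r = V₁/V₂ = 0.65872,
ln z₀ = (ln z₁ − r·ln z₂)/(1 − r) = (2.3026 − 0.65872×4.2627)/0.34128 = -1.4806 → z₀ = 0.2275 m
V₃ = V₁ · ln(z₃/z₀)/ln(z₁/z₀) = 23.2 × 6.6736/3.7832 = 40.9248 km/h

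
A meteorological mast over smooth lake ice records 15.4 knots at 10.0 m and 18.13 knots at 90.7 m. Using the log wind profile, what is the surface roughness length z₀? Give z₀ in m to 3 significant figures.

z₀ ≈ 0.0000396 m

Log law: V(z) ∝ ln(z/z₀). With r = V₁/V₂ = 15.4/18.13 = 0.84942,
r · ln(z₂/z₀) = ln(z₁/z₀) ⇒ ln z₀ = (ln z₁ − r·ln z₂)/(1 − r)
ln z₀ = (2.30259 − 0.84942×4.50756) / 0.15058 = -10.1357
z₀ = exp(-10.1357) = 0.00003964 m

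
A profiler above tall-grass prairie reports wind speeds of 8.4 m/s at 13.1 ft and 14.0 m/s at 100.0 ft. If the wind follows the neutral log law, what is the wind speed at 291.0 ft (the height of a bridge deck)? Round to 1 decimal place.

Log law: V ∝ ln(z/z₀). From the pair, with r = V₁/V₂ = 0.60000,
ln z₀ = (ln z₁ − r·ln z₂)/(1 − r) = (2.5726 − 0.60000×4.6052)/0.40000 = -0.4762 → z₀ = 0.6211 ft
V₃ = V₁ · ln(z₃/z₀)/ln(z₁/z₀) = 8.4 × 6.1495/3.0488 = 16.9429 m/s

16.9 m/s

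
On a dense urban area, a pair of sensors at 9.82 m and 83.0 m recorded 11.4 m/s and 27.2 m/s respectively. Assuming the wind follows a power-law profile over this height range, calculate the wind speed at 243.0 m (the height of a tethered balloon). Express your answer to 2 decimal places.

42.13 m/s

First find α: α = ln(V₂/V₁)/ln(z₂/z₁) = ln(27.2/11.4)/ln(83.0/9.82) = 0.86960/2.13442 = 0.4074
Extrapolate from 83.0 m to 243.0 m: V₃ = 27.2 × (243.0/83.0)^0.4074 = 27.2 × 1.5491 = 42.1349 m/s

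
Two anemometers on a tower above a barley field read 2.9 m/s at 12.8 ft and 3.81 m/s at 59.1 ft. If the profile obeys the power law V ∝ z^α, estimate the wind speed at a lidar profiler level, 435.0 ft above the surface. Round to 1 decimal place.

First find α: α = ln(V₂/V₁)/ln(z₂/z₁) = ln(3.81/2.9)/ln(59.1/12.8) = 0.27292/1.52979 = 0.1784
Extrapolate from 59.1 ft to 435.0 ft: V₃ = 3.81 × (435.0/59.1)^0.1784 = 3.81 × 1.4278 = 5.4398 m/s

5.4 m/s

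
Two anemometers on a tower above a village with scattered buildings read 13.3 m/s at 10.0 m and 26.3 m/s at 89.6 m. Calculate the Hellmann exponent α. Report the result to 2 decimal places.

Power law: V₂/V₁ = (z₂/z₁)^α ⇒ α = ln(V₂/V₁) / ln(z₂/z₁)
α = ln(26.3/13.3) / ln(89.6/10.0) = ln(1.9774) / ln(8.9600)
  = 0.68180 / 2.19277 = 0.31093

α ≈ 0.31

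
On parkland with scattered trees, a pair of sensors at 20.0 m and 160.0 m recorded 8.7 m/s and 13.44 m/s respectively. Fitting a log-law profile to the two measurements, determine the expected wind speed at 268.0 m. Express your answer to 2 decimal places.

14.62 m/s

Log law: V ∝ ln(z/z₀). From the pair, with r = V₁/V₂ = 0.64732,
ln z₀ = (ln z₁ − r·ln z₂)/(1 − r) = (2.9957 − 0.64732×5.0752)/0.35268 = -0.8210 → z₀ = 0.4400 m
V₃ = V₁ · ln(z₃/z₀)/ln(z₁/z₀) = 8.7 × 6.4120/3.8167 = 14.6158 m/s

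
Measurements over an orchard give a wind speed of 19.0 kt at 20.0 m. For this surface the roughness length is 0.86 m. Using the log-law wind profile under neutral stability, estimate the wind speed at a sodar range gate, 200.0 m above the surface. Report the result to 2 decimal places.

32.90 kt

Log law: V(z) ∝ ln(z/z₀), so V₂/V₁ = ln(z₂/z₀) / ln(z₁/z₀).
ln(200.0/0.86) = 5.4491, ln(20.0/0.86) = 3.1466
V₂ = 19.0 × 5.4491/3.1466 = 19.0 × 1.7318 = 32.9038 kt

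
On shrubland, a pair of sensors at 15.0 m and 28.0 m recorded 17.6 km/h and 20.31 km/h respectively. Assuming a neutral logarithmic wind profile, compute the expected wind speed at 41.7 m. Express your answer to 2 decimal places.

22.04 km/h

Log law: V ∝ ln(z/z₀). From the pair, with r = V₁/V₂ = 0.86657,
ln z₀ = (ln z₁ − r·ln z₂)/(1 − r) = (2.7081 − 0.86657×3.3322)/0.13343 = -1.3455 → z₀ = 0.2604 m
V₃ = V₁ · ln(z₃/z₀)/ln(z₁/z₀) = 17.6 × 5.0760/4.0535 = 22.0394 km/h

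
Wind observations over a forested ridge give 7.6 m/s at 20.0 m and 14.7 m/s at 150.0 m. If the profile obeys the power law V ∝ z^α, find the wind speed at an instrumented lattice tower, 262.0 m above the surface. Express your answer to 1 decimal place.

First find α: α = ln(V₂/V₁)/ln(z₂/z₁) = ln(14.7/7.6)/ln(150.0/20.0) = 0.65970/2.01490 = 0.3274
Extrapolate from 150.0 m to 262.0 m: V₃ = 14.7 × (262.0/150.0)^0.3274 = 14.7 × 1.2003 = 17.6449 m/s

17.6 m/s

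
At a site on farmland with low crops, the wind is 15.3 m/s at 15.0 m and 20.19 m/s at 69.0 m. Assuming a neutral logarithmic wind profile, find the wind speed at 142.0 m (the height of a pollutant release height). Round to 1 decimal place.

Log law: V ∝ ln(z/z₀). From the pair, with r = V₁/V₂ = 0.75780,
ln z₀ = (ln z₁ − r·ln z₂)/(1 − r) = (2.7081 − 0.75780×4.2341)/0.24220 = -2.0667 → z₀ = 0.1266 m
V₃ = V₁ · ln(z₃/z₀)/ln(z₁/z₀) = 15.3 × 7.0226/4.7748 = 22.5026 m/s

22.5 m/s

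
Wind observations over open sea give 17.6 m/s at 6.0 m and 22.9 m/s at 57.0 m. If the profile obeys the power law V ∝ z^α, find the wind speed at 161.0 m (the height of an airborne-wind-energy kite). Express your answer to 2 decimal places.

First find α: α = ln(V₂/V₁)/ln(z₂/z₁) = ln(22.9/17.6)/ln(57.0/6.0) = 0.26324/2.25129 = 0.1169
Extrapolate from 57.0 m to 161.0 m: V₃ = 22.9 × (161.0/57.0)^0.1169 = 22.9 × 1.1291 = 25.8562 m/s

25.86 m/s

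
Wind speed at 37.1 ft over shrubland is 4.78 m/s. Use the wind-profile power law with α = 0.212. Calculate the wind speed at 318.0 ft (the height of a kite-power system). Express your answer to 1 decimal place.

7.5 m/s

Power-law profile: V₂ = V₁ · (z₂/z₁)^α
V₂ = 4.78 × (318.0/37.1)^0.212 = 4.78 × (8.5714)^0.212
    = 4.78 × 1.5769 = 7.5376 m/s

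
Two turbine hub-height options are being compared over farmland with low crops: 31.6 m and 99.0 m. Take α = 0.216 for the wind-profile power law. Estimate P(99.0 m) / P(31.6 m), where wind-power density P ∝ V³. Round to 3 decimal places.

Speed ratio: V_B/V_A = (z_B/z_A)^α = (99.0/31.6)^0.216 = (3.1329)^0.216 = 1.27975
Power-density ratio: P_B/P_A = (V_B/V_A)³ = (1.27975)³ = 2.09592

2.096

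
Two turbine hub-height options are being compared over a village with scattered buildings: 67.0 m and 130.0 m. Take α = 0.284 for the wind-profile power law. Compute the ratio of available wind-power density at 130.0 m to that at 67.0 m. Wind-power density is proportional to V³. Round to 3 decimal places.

Speed ratio: V_B/V_A = (z_B/z_A)^α = (130.0/67.0)^0.284 = (1.9403)^0.284 = 1.20713
Power-density ratio: P_B/P_A = (V_B/V_A)³ = (1.20713)³ = 1.75899

1.759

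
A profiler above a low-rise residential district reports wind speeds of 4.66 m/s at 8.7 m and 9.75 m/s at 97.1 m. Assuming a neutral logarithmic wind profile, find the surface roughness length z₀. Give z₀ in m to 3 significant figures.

z₀ ≈ 0.956 m

Log law: V(z) ∝ ln(z/z₀). With r = V₁/V₂ = 4.66/9.75 = 0.47795,
r · ln(z₂/z₀) = ln(z₁/z₀) ⇒ ln z₀ = (ln z₁ − r·ln z₂)/(1 − r)
ln z₀ = (2.16332 − 0.47795×4.57574) / 0.52205 = -0.0453
z₀ = exp(-0.0453) = 0.9557 m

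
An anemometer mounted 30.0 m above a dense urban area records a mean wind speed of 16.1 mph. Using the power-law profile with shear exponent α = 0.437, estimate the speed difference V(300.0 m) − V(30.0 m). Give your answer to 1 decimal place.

Power law: V₂ = V₁ · (z₂/z₁)^α = 16.1 × (10.0000)^0.437 = 44.0378 mph
ΔV = 44.0378 − 16.1 = 27.9378 mph

27.9 mph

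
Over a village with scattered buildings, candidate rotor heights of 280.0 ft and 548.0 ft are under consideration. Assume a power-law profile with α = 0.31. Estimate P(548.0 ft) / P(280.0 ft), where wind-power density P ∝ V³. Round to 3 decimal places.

Speed ratio: V_B/V_A = (z_B/z_A)^α = (548.0/280.0)^0.31 = (1.9571)^0.31 = 1.23141
Power-density ratio: P_B/P_A = (V_B/V_A)³ = (1.23141)³ = 1.86728

1.867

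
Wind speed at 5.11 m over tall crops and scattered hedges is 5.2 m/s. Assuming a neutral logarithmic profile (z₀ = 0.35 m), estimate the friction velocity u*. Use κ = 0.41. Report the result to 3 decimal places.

u* ≈ 0.795 m/s

Log law: V(z) = (u*/κ) · ln(z/z₀) ⇒ u* = κ · V / ln(z/z₀)
u* = 0.41 × 5.2 / ln(5.11/0.35) = 0.41 × 5.2 / 2.6810
   = 2.1320 / 2.6810 = 0.7952 m/s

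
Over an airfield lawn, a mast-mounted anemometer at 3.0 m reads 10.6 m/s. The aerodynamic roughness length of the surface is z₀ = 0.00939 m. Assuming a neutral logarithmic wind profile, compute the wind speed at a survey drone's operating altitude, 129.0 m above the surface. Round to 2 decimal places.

Log law: V(z) ∝ ln(z/z₀), so V₂/V₁ = ln(z₂/z₀) / ln(z₁/z₀).
ln(129.0/0.00939) = 9.5279, ln(3.0/0.00939) = 5.7667
V₂ = 10.6 × 9.5279/5.7667 = 10.6 × 1.6522 = 17.5136 m/s

17.51 m/s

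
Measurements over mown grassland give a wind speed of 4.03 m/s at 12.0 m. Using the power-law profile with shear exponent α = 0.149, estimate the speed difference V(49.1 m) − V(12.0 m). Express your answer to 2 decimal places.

Power law: V₂ = V₁ · (z₂/z₁)^α = 4.03 × (4.0917)^0.149 = 4.9714 m/s
ΔV = 4.9714 − 4.03 = 0.9414 m/s

0.94 m/s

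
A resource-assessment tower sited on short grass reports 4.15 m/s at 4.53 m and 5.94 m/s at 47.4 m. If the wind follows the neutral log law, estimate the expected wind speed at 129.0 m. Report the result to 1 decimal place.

6.7 m/s

Log law: V ∝ ln(z/z₀). From the pair, with r = V₁/V₂ = 0.69865,
ln z₀ = (ln z₁ − r·ln z₂)/(1 − r) = (1.5107 − 0.69865×3.8586)/0.30135 = -3.9327 → z₀ = 0.01959 m
V₃ = V₁ · ln(z₃/z₀)/ln(z₁/z₀) = 4.15 × 8.7925/5.4435 = 6.7033 m/s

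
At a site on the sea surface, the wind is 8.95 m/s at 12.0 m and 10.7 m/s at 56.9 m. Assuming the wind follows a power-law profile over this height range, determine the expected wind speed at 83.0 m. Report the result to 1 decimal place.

11.2 m/s

First find α: α = ln(V₂/V₁)/ln(z₂/z₁) = ln(10.7/8.95)/ln(56.9/12.0) = 0.17859/1.55639 = 0.1147
Extrapolate from 56.9 m to 83.0 m: V₃ = 10.7 × (83.0/56.9)^0.1147 = 10.7 × 1.0443 = 11.1737 m/s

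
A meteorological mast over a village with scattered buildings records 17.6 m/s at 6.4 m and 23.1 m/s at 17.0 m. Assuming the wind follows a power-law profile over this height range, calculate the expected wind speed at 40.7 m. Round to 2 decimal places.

29.45 m/s

First find α: α = ln(V₂/V₁)/ln(z₂/z₁) = ln(23.1/17.6)/ln(17.0/6.4) = 0.27193/0.97692 = 0.2784
Extrapolate from 17.0 m to 40.7 m: V₃ = 23.1 × (40.7/17.0)^0.2784 = 23.1 × 1.2751 = 29.4544 m/s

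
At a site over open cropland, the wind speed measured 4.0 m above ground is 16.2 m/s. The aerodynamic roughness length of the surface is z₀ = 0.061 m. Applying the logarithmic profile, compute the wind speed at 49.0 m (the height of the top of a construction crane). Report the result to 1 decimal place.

Log law: V(z) ∝ ln(z/z₀), so V₂/V₁ = ln(z₂/z₀) / ln(z₁/z₀).
ln(49.0/0.061) = 6.6887, ln(4.0/0.061) = 4.1832
V₂ = 16.2 × 6.6887/4.1832 = 16.2 × 1.5990 = 25.9030 m/s

25.9 m/s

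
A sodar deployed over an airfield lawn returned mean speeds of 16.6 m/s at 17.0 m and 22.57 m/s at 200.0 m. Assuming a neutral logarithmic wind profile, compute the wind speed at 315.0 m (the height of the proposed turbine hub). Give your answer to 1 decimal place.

Log law: V ∝ ln(z/z₀). From the pair, with r = V₁/V₂ = 0.73549,
ln z₀ = (ln z₁ − r·ln z₂)/(1 − r) = (2.8332 − 0.73549×5.2983)/0.26451 = -4.0212 → z₀ = 0.01793 m
V₃ = V₁ · ln(z₃/z₀)/ln(z₁/z₀) = 16.6 × 9.7738/6.8544 = 23.6701 m/s

23.7 m/s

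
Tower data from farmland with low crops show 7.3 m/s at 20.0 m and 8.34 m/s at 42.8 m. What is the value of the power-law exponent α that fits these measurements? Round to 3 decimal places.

Power law: V₂/V₁ = (z₂/z₁)^α ⇒ α = ln(V₂/V₁) / ln(z₂/z₁)
α = ln(8.34/7.3) / ln(42.8/20.0) = ln(1.1425) / ln(2.1400)
  = 0.13319 / 0.76081 = 0.17506

α ≈ 0.175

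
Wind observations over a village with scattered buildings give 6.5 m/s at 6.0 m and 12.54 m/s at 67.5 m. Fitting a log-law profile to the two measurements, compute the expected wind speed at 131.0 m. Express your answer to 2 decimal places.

14.19 m/s

Log law: V ∝ ln(z/z₀). From the pair, with r = V₁/V₂ = 0.51834,
ln z₀ = (ln z₁ − r·ln z₂)/(1 − r) = (1.7918 − 0.51834×4.2121)/0.48166 = -0.8129 → z₀ = 0.4436 m
V₃ = V₁ · ln(z₃/z₀)/ln(z₁/z₀) = 6.5 × 5.6881/2.6047 = 14.1947 m/s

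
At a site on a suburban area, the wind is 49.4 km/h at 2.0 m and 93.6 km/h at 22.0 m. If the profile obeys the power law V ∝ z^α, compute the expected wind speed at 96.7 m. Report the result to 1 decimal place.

First find α: α = ln(V₂/V₁)/ln(z₂/z₁) = ln(93.6/49.4)/ln(22.0/2.0) = 0.63908/2.39790 = 0.2665
Extrapolate from 22.0 m to 96.7 m: V₃ = 93.6 × (96.7/22.0)^0.2665 = 93.6 × 1.4838 = 138.8824 km/h

138.9 km/h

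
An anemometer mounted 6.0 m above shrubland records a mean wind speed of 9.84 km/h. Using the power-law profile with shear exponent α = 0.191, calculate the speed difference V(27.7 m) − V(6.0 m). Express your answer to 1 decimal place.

3.3 km/h

Power law: V₂ = V₁ · (z₂/z₁)^α = 9.84 × (4.6167)^0.191 = 13.1790 km/h
ΔV = 13.1790 − 9.84 = 3.3390 km/h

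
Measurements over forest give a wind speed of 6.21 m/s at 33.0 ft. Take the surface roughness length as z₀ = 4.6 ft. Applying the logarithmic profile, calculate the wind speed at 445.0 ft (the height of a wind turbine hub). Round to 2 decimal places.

Log law: V(z) ∝ ln(z/z₀), so V₂/V₁ = ln(z₂/z₀) / ln(z₁/z₀).
ln(445.0/4.6) = 4.5720, ln(33.0/4.6) = 1.9705
V₂ = 6.21 × 4.5720/1.9705 = 6.21 × 2.3203 = 14.4090 m/s

14.41 m/s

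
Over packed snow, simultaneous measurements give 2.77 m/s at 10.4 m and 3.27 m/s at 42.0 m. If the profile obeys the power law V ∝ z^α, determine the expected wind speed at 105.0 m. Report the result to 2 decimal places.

First find α: α = ln(V₂/V₁)/ln(z₂/z₁) = ln(3.27/2.77)/ln(42.0/10.4) = 0.16594/1.39586 = 0.1189
Extrapolate from 42.0 m to 105.0 m: V₃ = 3.27 × (105.0/42.0)^0.1189 = 3.27 × 1.1151 = 3.6463 m/s

3.65 m/s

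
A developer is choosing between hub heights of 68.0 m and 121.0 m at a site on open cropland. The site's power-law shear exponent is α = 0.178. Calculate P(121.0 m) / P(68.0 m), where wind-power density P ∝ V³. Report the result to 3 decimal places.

1.360

Speed ratio: V_B/V_A = (z_B/z_A)^α = (121.0/68.0)^0.178 = (1.7794)^0.178 = 1.10802
Power-density ratio: P_B/P_A = (V_B/V_A)³ = (1.10802)³ = 1.36034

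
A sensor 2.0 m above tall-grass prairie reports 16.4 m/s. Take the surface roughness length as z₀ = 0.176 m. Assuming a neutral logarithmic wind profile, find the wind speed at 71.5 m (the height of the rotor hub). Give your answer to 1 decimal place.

Log law: V(z) ∝ ln(z/z₀), so V₂/V₁ = ln(z₂/z₀) / ln(z₁/z₀).
ln(71.5/0.176) = 6.0070, ln(2.0/0.176) = 2.4304
V₂ = 16.4 × 6.0070/2.4304 = 16.4 × 2.4716 = 40.5339 m/s

40.5 m/s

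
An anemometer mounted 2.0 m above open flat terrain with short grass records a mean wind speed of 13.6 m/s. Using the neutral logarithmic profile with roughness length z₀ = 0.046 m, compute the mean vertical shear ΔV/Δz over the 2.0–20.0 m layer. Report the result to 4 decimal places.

Log law: V₂ = V₁ · ln(z₂/z₀)/ln(z₁/z₀) = 13.6 × 6.0748/3.7723 = 21.9014 m/s
ΔV/Δz = (21.9014 − 13.6)/(20.0 − 2.0) = 8.3014/18.0000 = 0.46119 m/s/m

0.4612 m/s/m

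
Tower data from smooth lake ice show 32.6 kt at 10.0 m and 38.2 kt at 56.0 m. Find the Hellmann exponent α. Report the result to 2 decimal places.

α ≈ 0.09

Power law: V₂/V₁ = (z₂/z₁)^α ⇒ α = ln(V₂/V₁) / ln(z₂/z₁)
α = ln(38.2/32.6) / ln(56.0/10.0) = ln(1.1718) / ln(5.6000)
  = 0.15852 / 1.72277 = 0.09202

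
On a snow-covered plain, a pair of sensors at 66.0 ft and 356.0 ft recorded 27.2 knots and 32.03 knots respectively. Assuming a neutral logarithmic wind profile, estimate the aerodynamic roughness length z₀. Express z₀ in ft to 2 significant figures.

Log law: V(z) ∝ ln(z/z₀). With r = V₁/V₂ = 27.2/32.03 = 0.84920,
r · ln(z₂/z₀) = ln(z₁/z₀) ⇒ ln z₀ = (ln z₁ − r·ln z₂)/(1 − r)
ln z₀ = (4.18965 − 0.84920×5.87493) / 0.15080 = -5.3009
z₀ = exp(-5.3009) = 0.004987 ft

z₀ ≈ 0.0050 ft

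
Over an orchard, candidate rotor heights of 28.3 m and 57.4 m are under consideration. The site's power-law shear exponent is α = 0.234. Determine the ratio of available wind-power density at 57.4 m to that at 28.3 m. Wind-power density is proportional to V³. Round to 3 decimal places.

Speed ratio: V_B/V_A = (z_B/z_A)^α = (57.4/28.3)^0.234 = (2.0283)^0.234 = 1.17996
Power-density ratio: P_B/P_A = (V_B/V_A)³ = (1.17996)³ = 1.64287

1.643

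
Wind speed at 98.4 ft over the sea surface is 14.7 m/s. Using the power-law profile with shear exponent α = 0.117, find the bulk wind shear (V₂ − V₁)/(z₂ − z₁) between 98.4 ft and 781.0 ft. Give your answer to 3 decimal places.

Power law: V₂ = V₁ · (z₂/z₁)^α = 14.7 × (7.9370)^0.117 = 18.7317 m/s
ΔV/Δz = (18.7317 − 14.7)/(781.0 − 98.4) = 4.0317/682.6000 = 0.00591 m/s/ft

0.006 m/s/ft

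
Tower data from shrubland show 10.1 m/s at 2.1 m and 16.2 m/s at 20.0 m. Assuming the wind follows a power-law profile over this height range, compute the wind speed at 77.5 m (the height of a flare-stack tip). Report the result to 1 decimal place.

First find α: α = ln(V₂/V₁)/ln(z₂/z₁) = ln(16.2/10.1)/ln(20.0/2.1) = 0.47248/2.25379 = 0.2096
Extrapolate from 20.0 m to 77.5 m: V₃ = 16.2 × (77.5/20.0)^0.2096 = 16.2 × 1.3284 = 21.5198 m/s

21.5 m/s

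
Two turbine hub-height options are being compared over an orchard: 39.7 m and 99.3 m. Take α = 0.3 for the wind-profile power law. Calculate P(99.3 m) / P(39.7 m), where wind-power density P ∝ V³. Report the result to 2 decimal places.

Speed ratio: V_B/V_A = (z_B/z_A)^α = (99.3/39.7)^0.3 = (2.5013)^0.3 = 1.31658
Power-density ratio: P_B/P_A = (V_B/V_A)³ = (1.31658)³ = 2.28214

2.28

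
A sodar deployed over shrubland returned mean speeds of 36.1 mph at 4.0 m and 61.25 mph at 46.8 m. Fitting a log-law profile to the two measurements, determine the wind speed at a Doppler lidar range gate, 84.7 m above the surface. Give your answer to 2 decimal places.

Log law: V ∝ ln(z/z₀). From the pair, with r = V₁/V₂ = 0.58939,
ln z₀ = (ln z₁ − r·ln z₂)/(1 − r) = (1.3863 − 0.58939×3.8459)/0.41061 = -2.1442 → z₀ = 0.1172 m
V₃ = V₁ · ln(z₃/z₀)/ln(z₁/z₀) = 36.1 × 6.5833/3.5305 = 67.3160 mph

67.32 mph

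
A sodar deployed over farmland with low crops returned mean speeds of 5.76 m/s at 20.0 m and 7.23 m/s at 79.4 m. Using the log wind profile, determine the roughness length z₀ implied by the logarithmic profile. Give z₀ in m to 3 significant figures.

z₀ ≈ 0.0901 m

Log law: V(z) ∝ ln(z/z₀). With r = V₁/V₂ = 5.76/7.23 = 0.79668,
r · ln(z₂/z₀) = ln(z₁/z₀) ⇒ ln z₀ = (ln z₁ − r·ln z₂)/(1 − r)
ln z₀ = (2.99573 − 0.79668×4.37450) / 0.20332 = -2.4068
z₀ = exp(-2.4068) = 0.09010 m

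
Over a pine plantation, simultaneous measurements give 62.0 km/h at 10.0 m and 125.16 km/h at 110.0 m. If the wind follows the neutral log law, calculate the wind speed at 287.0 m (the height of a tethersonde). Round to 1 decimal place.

Log law: V ∝ ln(z/z₀). From the pair, with r = V₁/V₂ = 0.49537,
ln z₀ = (ln z₁ − r·ln z₂)/(1 − r) = (2.3026 − 0.49537×4.7005)/0.50463 = -0.0513 → z₀ = 0.9500 m
V₃ = V₁ · ln(z₃/z₀)/ln(z₁/z₀) = 62.0 × 5.7108/2.3539 = 150.4199 km/h

150.4 km/h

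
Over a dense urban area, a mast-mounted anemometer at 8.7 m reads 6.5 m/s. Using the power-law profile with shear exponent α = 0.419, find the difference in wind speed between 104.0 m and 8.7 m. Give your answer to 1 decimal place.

Power law: V₂ = V₁ · (z₂/z₁)^α = 6.5 × (11.9540)^0.419 = 18.3820 m/s
ΔV = 18.3820 − 6.5 = 11.8820 m/s

11.9 m/s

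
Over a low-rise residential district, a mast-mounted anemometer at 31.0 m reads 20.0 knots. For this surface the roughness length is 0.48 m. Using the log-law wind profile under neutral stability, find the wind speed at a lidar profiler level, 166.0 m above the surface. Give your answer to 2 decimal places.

Log law: V(z) ∝ ln(z/z₀), so V₂/V₁ = ln(z₂/z₀) / ln(z₁/z₀).
ln(166.0/0.48) = 5.8460, ln(31.0/0.48) = 4.1680
V₂ = 20.0 × 5.8460/4.1680 = 20.0 × 1.4026 = 28.0519 knots

28.05 knots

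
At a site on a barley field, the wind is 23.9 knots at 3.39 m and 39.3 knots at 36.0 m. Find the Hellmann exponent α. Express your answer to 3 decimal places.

α ≈ 0.211

Power law: V₂/V₁ = (z₂/z₁)^α ⇒ α = ln(V₂/V₁) / ln(z₂/z₁)
α = ln(39.3/23.9) / ln(36.0/3.39) = ln(1.6444) / ln(10.6195)
  = 0.49735 / 2.36269 = 0.21050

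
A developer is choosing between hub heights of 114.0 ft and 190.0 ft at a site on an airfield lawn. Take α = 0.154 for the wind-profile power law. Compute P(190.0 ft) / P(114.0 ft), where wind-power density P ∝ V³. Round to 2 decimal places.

1.27

Speed ratio: V_B/V_A = (z_B/z_A)^α = (190.0/114.0)^0.154 = (1.6667)^0.154 = 1.08184
Power-density ratio: P_B/P_A = (V_B/V_A)³ = (1.08184)³ = 1.26618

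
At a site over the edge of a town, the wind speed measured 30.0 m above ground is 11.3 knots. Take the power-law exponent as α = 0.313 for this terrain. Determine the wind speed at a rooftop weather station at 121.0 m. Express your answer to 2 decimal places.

17.48 knots

Power-law profile: V₂ = V₁ · (z₂/z₁)^α
V₂ = 11.3 × (121.0/30.0)^0.313 = 11.3 × (4.0333)^0.313
    = 11.3 × 1.5473 = 17.4844 knots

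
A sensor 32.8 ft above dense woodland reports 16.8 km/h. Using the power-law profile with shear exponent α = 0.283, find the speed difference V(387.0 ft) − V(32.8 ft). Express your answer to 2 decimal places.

Power law: V₂ = V₁ · (z₂/z₁)^α = 16.8 × (11.7988)^0.283 = 33.7784 km/h
ΔV = 33.7784 − 16.8 = 16.9784 km/h

16.98 km/h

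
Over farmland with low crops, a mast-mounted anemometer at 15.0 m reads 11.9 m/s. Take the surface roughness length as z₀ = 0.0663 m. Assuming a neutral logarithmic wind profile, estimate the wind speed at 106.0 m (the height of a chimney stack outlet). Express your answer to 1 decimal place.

16.2 m/s

Log law: V(z) ∝ ln(z/z₀), so V₂/V₁ = ln(z₂/z₀) / ln(z₁/z₀).
ln(106.0/0.0663) = 7.3770, ln(15.0/0.0663) = 5.4216
V₂ = 11.9 × 7.3770/5.4216 = 11.9 × 1.3607 = 16.1919 m/s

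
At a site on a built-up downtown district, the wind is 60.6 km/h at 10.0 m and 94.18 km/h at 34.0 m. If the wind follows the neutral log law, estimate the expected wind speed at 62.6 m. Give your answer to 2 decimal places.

Log law: V ∝ ln(z/z₀). From the pair, with r = V₁/V₂ = 0.64345,
ln z₀ = (ln z₁ − r·ln z₂)/(1 − r) = (2.3026 − 0.64345×3.5264)/0.35655 = 0.0941 → z₀ = 1.099 m
V₃ = V₁ · ln(z₃/z₀)/ln(z₁/z₀) = 60.6 × 4.0427/2.2085 = 110.9293 km/h

110.93 km/h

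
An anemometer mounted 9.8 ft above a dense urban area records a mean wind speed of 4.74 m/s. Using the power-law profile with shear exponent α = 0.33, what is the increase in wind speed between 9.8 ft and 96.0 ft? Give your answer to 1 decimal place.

Power law: V₂ = V₁ · (z₂/z₁)^α = 4.74 × (9.7959)^0.33 = 10.0652 m/s
ΔV = 10.0652 − 4.74 = 5.3252 m/s

5.3 m/s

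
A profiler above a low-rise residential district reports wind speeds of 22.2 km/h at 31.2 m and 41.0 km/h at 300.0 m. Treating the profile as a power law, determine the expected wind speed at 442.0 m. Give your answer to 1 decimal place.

First find α: α = ln(V₂/V₁)/ln(z₂/z₁) = ln(41.0/22.2)/ln(300.0/31.2) = 0.61348/2.26336 = 0.2710
Extrapolate from 300.0 m to 442.0 m: V₃ = 41.0 × (442.0/300.0)^0.2710 = 41.0 × 1.1108 = 45.5409 km/h

45.5 km/h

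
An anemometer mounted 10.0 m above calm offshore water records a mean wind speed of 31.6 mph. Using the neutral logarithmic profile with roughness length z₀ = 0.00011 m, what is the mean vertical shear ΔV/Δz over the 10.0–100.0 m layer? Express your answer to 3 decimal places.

0.071 mph/m

Log law: V₂ = V₁ · ln(z₂/z₀)/ln(z₁/z₀) = 31.6 × 13.7202/11.4176 = 37.9728 mph
ΔV/Δz = (37.9728 − 31.6)/(100.0 − 10.0) = 6.3728/90.0000 = 0.07081 mph/m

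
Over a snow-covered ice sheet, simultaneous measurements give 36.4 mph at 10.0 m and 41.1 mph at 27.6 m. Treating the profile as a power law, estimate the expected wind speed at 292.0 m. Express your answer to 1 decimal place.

54.5 mph

First find α: α = ln(V₂/V₁)/ln(z₂/z₁) = ln(41.1/36.4)/ln(27.6/10.0) = 0.12144/1.01523 = 0.1196
Extrapolate from 27.6 m to 292.0 m: V₃ = 41.1 × (292.0/27.6)^0.1196 = 41.1 × 1.3260 = 54.4988 mph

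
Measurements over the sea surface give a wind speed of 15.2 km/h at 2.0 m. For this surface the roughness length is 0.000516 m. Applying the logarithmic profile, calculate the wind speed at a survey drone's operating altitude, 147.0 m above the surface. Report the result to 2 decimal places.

23.11 km/h

Log law: V(z) ∝ ln(z/z₀), so V₂/V₁ = ln(z₂/z₀) / ln(z₁/z₀).
ln(147.0/0.000516) = 12.5598, ln(2.0/0.000516) = 8.2626
V₂ = 15.2 × 12.5598/8.2626 = 15.2 × 1.5201 = 23.1054 km/h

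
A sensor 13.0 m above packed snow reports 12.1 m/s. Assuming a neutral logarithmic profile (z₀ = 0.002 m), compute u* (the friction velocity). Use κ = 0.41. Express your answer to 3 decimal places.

u* ≈ 0.565 m/s

Log law: V(z) = (u*/κ) · ln(z/z₀) ⇒ u* = κ · V / ln(z/z₀)
u* = 0.41 × 12.1 / ln(13.0/0.002) = 0.41 × 12.1 / 8.7796
   = 4.9610 / 8.7796 = 0.5651 m/s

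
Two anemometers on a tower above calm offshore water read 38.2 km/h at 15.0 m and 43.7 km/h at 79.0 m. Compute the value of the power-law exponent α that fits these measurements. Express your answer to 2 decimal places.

Power law: V₂/V₁ = (z₂/z₁)^α ⇒ α = ln(V₂/V₁) / ln(z₂/z₁)
α = ln(43.7/38.2) / ln(79.0/15.0) = ln(1.1440) / ln(5.2667)
  = 0.13451 / 1.66140 = 0.08096

α ≈ 0.08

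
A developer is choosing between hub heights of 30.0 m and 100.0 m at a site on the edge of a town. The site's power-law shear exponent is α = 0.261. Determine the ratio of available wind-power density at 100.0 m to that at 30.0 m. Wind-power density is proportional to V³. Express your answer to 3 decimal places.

2.567

Speed ratio: V_B/V_A = (z_B/z_A)^α = (100.0/30.0)^0.261 = (3.3333)^0.261 = 1.36921
Power-density ratio: P_B/P_A = (V_B/V_A)³ = (1.36921)³ = 2.56693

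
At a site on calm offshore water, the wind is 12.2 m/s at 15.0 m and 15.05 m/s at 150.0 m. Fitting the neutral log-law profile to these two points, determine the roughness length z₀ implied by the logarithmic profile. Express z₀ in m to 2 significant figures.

Log law: V(z) ∝ ln(z/z₀). With r = V₁/V₂ = 12.2/15.05 = 0.81063,
r · ln(z₂/z₀) = ln(z₁/z₀) ⇒ ln z₀ = (ln z₁ − r·ln z₂)/(1 − r)
ln z₀ = (2.70805 − 0.81063×5.01064) / 0.18937 = -7.1486
z₀ = exp(-7.1486) = 0.0007859 m

z₀ ≈ 0.00079 m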